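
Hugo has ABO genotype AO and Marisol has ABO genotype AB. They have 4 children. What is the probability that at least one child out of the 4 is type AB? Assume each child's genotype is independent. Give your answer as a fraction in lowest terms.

ABO cross AO × AB → 1/2 A, 1/4 B, 1/4 AB.
So P(type AB) = 1/4 per child.
P(none) = (3/4)^4 = 81/256; P(at least one) = 1 − 81/256 = 175/256.

175/256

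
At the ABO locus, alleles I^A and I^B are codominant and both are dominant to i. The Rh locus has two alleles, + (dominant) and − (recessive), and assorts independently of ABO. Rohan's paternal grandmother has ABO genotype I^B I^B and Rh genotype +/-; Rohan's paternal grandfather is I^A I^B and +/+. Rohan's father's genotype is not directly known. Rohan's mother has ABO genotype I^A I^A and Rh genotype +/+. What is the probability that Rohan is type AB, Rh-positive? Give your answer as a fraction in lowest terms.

Rohan's father's ABO genotype from I^B I^B × I^A I^B: 1/2 I^A I^B, 1/2 I^B I^B.
Crossing each possibility with the mother I^A I^A and summing P(type AB): 1/2·1/2 + 1/2·1 = 3/4.
Similarly for Rh via the father's Rh distribution: P(Rh+) = 1.
Independent loci: 3/4 × 1 = 3/4.

3/4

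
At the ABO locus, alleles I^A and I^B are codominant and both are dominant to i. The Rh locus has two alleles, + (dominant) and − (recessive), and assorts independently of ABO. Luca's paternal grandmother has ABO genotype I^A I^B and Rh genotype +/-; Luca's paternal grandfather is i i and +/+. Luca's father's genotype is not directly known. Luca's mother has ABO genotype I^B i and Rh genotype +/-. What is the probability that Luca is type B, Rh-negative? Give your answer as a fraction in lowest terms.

Luca's father's ABO genotype from I^A I^B × i i: 1/2 I^A i, 1/2 I^B i.
Crossing each possibility with the mother I^B i and summing P(type B): 1/2·1/4 + 1/2·3/4 = 1/2.
Similarly for Rh via the father's Rh distribution: P(Rh-) = 1/8.
Independent loci: 1/2 × 1/8 = 1/16.

1/16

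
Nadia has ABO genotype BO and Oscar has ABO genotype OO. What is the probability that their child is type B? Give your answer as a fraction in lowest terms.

1/2

ABO cross BO × OO → offspring phenotypes: 1/2 O, 1/2 B.
So P(type B) = 1/2.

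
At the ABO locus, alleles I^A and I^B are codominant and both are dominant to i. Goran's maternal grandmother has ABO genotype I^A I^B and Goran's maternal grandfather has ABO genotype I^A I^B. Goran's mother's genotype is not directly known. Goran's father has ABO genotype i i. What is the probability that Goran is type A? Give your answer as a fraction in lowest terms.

1/2

Goran's mother's ABO genotype from I^A I^B × I^A I^B: 1/4 I^A I^A, 1/2 I^A I^B, 1/4 I^B I^B.
Crossing each possibility with the father i i and summing P(type A): 1/4·1 + 1/2·1/2 + 1/4·0 = 1/2.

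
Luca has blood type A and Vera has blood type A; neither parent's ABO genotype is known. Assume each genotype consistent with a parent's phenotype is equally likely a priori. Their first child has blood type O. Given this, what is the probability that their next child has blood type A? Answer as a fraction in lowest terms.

3/4

Possible genotypes: Luca ∈ {AA, AO}; Vera ∈ {AA, AO}.
Weight each parental genotype pair by prior × P(type-O child):
  AO × AO: posterior weight 1; P(next child type A) = 3/4.
Weighted sum = 3/4.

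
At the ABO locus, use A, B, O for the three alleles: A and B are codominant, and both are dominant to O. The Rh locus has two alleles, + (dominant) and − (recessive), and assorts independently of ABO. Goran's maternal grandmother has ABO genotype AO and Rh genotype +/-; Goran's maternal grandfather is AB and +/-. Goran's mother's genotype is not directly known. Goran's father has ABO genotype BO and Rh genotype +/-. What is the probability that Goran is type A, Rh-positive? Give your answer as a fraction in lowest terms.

3/16

Goran's mother's ABO genotype from AO × AB: 1/4 AA, 1/4 AB, 1/4 AO, 1/4 BO.
Crossing each possibility with the father BO and summing P(type A): 1/4·1/2 + 1/4·1/4 + 1/4·1/4 + 1/4·0 = 1/4.
Similarly for Rh via the mother's Rh distribution: P(Rh+) = 3/4.
Independent loci: 1/4 × 3/4 = 3/16.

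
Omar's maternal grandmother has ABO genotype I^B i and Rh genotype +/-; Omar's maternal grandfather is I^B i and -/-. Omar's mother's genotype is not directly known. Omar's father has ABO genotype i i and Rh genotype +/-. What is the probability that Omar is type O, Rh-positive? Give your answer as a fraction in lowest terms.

5/16

Omar's mother's ABO genotype from I^B i × I^B i: 1/4 I^B I^B, 1/2 I^B i, 1/4 i i.
Crossing each possibility with the father i i and summing P(type O): 1/4·0 + 1/2·1/2 + 1/4·1 = 1/2.
Similarly for Rh via the mother's Rh distribution: P(Rh+) = 5/8.
Independent loci: 1/2 × 5/8 = 5/16.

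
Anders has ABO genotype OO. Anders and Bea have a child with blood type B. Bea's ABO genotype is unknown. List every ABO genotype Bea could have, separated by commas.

For each candidate genotype of Bea, check whether crossing it with OO can produce every observed child phenotype.
  AA → possible child types {A} ✗
  AB → possible child types {A, B} ✓
  AO → possible child types {O, A} ✗
  BB → possible child types {B} ✓
  BO → possible child types {O, B} ✓
  OO → possible child types {O} ✗

AB, BB, BO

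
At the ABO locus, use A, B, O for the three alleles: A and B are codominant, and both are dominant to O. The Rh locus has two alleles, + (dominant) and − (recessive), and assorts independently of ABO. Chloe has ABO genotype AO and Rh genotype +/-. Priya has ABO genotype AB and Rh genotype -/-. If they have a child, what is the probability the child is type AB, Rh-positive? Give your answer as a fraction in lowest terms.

ABO cross AO × AB → offspring phenotypes: 1/2 A, 1/4 B, 1/4 AB.
Rh cross +/- × -/- → 1/2 Rh+, 1/2 Rh-.
Independent loci: P(type AB, Rh-positive) = 1/4 × 1/2 = 1/8.

1/8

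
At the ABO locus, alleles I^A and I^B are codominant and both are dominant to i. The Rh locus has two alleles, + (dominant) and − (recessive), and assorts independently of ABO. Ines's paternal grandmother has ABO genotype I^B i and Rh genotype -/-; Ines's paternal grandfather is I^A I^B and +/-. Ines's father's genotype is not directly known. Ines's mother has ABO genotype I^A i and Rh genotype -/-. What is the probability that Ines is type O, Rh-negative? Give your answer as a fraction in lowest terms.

Ines's father's ABO genotype from I^B i × I^A I^B: 1/4 I^A I^B, 1/4 I^A i, 1/4 I^B I^B, 1/4 I^B i.
Crossing each possibility with the mother I^A i and summing P(type O): 1/4·0 + 1/4·1/4 + 1/4·0 + 1/4·1/4 = 1/8.
Similarly for Rh via the father's Rh distribution: P(Rh-) = 3/4.
Independent loci: 1/8 × 3/4 = 3/32.

3/32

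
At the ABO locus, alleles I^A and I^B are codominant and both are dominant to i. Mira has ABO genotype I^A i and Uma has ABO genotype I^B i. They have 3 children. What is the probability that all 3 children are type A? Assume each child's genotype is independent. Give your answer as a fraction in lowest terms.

1/64

ABO cross I^A i × I^B i → 1/4 O, 1/4 A, 1/4 B, 1/4 AB.
So P(type A) = 1/4 per child.
All 3 independent: (1/4)^3 = 1/64.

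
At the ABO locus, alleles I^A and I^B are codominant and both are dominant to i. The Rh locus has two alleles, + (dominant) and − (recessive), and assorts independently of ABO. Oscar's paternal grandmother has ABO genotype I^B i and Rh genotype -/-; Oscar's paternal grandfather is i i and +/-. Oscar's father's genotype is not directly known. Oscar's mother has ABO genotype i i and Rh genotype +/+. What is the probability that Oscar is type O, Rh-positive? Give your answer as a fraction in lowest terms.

Oscar's father's ABO genotype from I^B i × i i: 1/2 I^B i, 1/2 i i.
Crossing each possibility with the mother i i and summing P(type O): 1/2·1/2 + 1/2·1 = 3/4.
Similarly for Rh via the father's Rh distribution: P(Rh+) = 1.
Independent loci: 3/4 × 1 = 3/4.

3/4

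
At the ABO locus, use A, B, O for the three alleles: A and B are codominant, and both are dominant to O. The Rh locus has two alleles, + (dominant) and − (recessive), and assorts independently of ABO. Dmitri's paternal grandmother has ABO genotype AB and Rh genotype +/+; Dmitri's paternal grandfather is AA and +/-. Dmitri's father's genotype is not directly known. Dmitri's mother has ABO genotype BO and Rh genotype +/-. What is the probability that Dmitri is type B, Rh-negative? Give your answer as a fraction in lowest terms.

Dmitri's father's ABO genotype from AB × AA: 1/2 AA, 1/2 AB.
Crossing each possibility with the mother BO and summing P(type B): 1/2·0 + 1/2·1/2 = 1/4.
Similarly for Rh via the father's Rh distribution: P(Rh-) = 1/8.
Independent loci: 1/4 × 1/8 = 1/32.

1/32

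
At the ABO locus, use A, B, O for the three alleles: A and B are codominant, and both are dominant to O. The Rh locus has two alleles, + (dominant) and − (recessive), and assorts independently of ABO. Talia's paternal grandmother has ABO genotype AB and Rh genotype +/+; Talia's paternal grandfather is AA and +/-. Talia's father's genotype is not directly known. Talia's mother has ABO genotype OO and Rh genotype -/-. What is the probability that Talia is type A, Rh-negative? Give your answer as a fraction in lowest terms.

Talia's father's ABO genotype from AB × AA: 1/2 AA, 1/2 AB.
Crossing each possibility with the mother OO and summing P(type A): 1/2·1 + 1/2·1/2 = 3/4.
Similarly for Rh via the father's Rh distribution: P(Rh-) = 1/4.
Independent loci: 3/4 × 1/4 = 3/16.

3/16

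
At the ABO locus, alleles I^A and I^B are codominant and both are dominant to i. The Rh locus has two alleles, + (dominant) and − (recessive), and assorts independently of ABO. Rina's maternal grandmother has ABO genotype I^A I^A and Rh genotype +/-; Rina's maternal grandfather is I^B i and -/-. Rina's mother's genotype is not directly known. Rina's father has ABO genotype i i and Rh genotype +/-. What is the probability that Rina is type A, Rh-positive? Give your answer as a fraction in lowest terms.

5/16

Rina's mother's ABO genotype from I^A I^A × I^B i: 1/2 I^A I^B, 1/2 I^A i.
Crossing each possibility with the father i i and summing P(type A): 1/2·1/2 + 1/2·1/2 = 1/2.
Similarly for Rh via the mother's Rh distribution: P(Rh+) = 5/8.
Independent loci: 1/2 × 5/8 = 5/16.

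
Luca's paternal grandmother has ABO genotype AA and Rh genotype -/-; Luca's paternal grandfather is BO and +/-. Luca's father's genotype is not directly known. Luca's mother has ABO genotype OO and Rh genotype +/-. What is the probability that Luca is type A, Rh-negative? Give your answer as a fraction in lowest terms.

3/16

Luca's father's ABO genotype from AA × BO: 1/2 AB, 1/2 AO.
Crossing each possibility with the mother OO and summing P(type A): 1/2·1/2 + 1/2·1/2 = 1/2.
Similarly for Rh via the father's Rh distribution: P(Rh-) = 3/8.
Independent loci: 1/2 × 3/8 = 3/16.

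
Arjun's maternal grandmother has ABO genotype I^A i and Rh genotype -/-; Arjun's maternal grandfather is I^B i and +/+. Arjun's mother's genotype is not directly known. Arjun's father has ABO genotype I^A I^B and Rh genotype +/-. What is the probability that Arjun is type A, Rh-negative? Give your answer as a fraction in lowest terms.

3/32

Arjun's mother's ABO genotype from I^A i × I^B i: 1/4 I^A I^B, 1/4 I^A i, 1/4 I^B i, 1/4 i i.
Crossing each possibility with the father I^A I^B and summing P(type A): 1/4·1/4 + 1/4·1/2 + 1/4·1/4 + 1/4·1/2 = 3/8.
Similarly for Rh via the mother's Rh distribution: P(Rh-) = 1/4.
Independent loci: 3/8 × 1/4 = 3/32.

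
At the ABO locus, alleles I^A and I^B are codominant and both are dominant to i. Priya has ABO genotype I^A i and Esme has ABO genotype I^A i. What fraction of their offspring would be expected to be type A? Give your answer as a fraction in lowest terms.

3/4

ABO cross I^A i × I^A i → offspring phenotypes: 1/4 O, 3/4 A.
So P(type A) = 3/4.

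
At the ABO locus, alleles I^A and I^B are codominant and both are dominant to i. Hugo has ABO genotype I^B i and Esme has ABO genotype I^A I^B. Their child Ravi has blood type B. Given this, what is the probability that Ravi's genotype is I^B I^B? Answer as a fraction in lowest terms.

1/2

Cross I^B i × I^A I^B → 1/4 I^A I^B, 1/4 I^A i, 1/4 I^B I^B, 1/4 I^B i.
Type-B genotypes among offspring: I^B I^B (1/4), I^B i (1/4); total 1/2.
P(I^B I^B | type B) = (1/4) / (1/2) = 1/2.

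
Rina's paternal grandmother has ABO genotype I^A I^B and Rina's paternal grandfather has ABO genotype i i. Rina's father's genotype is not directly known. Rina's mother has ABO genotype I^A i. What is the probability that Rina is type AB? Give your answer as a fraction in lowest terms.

Rina's father's ABO genotype from I^A I^B × i i: 1/2 I^A i, 1/2 I^B i.
Crossing each possibility with the mother I^A i and summing P(type AB): 1/2·0 + 1/2·1/4 = 1/8.

1/8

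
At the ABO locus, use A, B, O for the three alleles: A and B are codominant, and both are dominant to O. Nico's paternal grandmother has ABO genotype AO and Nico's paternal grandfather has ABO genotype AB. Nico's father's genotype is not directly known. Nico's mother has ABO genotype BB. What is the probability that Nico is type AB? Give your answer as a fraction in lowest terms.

Nico's father's ABO genotype from AO × AB: 1/4 AA, 1/4 AB, 1/4 AO, 1/4 BO.
Crossing each possibility with the mother BB and summing P(type AB): 1/4·1 + 1/4·1/2 + 1/4·1/2 + 1/4·0 = 1/2.

1/2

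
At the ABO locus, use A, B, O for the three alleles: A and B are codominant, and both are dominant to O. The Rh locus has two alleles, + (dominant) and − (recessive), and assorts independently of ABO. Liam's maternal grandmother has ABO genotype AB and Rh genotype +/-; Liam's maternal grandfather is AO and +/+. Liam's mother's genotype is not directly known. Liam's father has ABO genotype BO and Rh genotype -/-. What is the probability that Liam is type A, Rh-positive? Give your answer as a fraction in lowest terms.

3/16

Liam's mother's ABO genotype from AB × AO: 1/4 AA, 1/4 AB, 1/4 AO, 1/4 BO.
Crossing each possibility with the father BO and summing P(type A): 1/4·1/2 + 1/4·1/4 + 1/4·1/4 + 1/4·0 = 1/4.
Similarly for Rh via the mother's Rh distribution: P(Rh+) = 3/4.
Independent loci: 1/4 × 3/4 = 3/16.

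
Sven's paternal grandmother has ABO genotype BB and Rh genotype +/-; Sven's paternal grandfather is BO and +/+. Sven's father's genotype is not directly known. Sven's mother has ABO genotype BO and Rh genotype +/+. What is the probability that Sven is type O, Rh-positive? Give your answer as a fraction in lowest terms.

Sven's father's ABO genotype from BB × BO: 1/2 BB, 1/2 BO.
Crossing each possibility with the mother BO and summing P(type O): 1/2·0 + 1/2·1/4 = 1/8.
Similarly for Rh via the father's Rh distribution: P(Rh+) = 1.
Independent loci: 1/8 × 1 = 1/8.

1/8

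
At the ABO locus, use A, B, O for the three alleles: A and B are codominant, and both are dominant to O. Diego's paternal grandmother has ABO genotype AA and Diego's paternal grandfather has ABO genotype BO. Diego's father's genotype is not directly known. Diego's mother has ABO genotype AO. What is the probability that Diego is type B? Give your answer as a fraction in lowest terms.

Diego's father's ABO genotype from AA × BO: 1/2 AB, 1/2 AO.
Crossing each possibility with the mother AO and summing P(type B): 1/2·1/4 + 1/2·0 = 1/8.

1/8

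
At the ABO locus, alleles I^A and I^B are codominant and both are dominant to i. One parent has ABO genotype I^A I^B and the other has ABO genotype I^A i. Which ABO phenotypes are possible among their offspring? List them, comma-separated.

A, B, AB

Gametes from I^A I^B × I^A i give offspring ABO genotypes I^A I^A, I^A I^B, I^A i, I^B i, i.e. phenotypes A, B, AB.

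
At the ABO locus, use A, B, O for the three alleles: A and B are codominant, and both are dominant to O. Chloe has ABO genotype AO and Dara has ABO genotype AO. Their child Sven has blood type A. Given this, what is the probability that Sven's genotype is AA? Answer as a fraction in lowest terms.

Cross AO × AO → 1/4 AA, 1/2 AO, 1/4 OO.
Type-A genotypes among offspring: AA (1/4), AO (1/2); total 3/4.
P(AA | type A) = (1/4) / (3/4) = 1/3.

1/3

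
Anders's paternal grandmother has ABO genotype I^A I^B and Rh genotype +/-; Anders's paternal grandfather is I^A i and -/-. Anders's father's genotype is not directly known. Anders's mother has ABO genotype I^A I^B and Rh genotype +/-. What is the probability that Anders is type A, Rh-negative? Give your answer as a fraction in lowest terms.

9/64

Anders's father's ABO genotype from I^A I^B × I^A i: 1/4 I^A I^A, 1/4 I^A I^B, 1/4 I^A i, 1/4 I^B i.
Crossing each possibility with the mother I^A I^B and summing P(type A): 1/4·1/2 + 1/4·1/4 + 1/4·1/2 + 1/4·1/4 = 3/8.
Similarly for Rh via the father's Rh distribution: P(Rh-) = 3/8.
Independent loci: 3/8 × 3/8 = 9/64.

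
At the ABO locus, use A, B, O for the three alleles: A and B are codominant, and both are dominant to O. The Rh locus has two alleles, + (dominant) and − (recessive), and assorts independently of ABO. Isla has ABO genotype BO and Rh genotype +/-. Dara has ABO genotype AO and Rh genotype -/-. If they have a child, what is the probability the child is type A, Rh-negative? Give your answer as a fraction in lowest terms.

ABO cross BO × AO → offspring phenotypes: 1/4 O, 1/4 A, 1/4 B, 1/4 AB.
Rh cross +/- × -/- → 1/2 Rh+, 1/2 Rh-.
Independent loci: P(type A, Rh-negative) = 1/4 × 1/2 = 1/8.

1/8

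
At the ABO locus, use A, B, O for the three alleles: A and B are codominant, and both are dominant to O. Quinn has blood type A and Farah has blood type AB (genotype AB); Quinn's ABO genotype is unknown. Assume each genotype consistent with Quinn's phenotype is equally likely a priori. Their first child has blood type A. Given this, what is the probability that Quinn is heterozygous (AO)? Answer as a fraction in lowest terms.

Possible genotypes: Quinn ∈ {AA, AO}; Farah ∈ {AB}.
Weight each parental genotype pair by prior × P(type-A child):
  AA × AB: posterior weight 1/2.
  AO × AB: posterior weight 1/2.
Sum the posterior weight over pairs where Quinn is AO: 1/2.

1/2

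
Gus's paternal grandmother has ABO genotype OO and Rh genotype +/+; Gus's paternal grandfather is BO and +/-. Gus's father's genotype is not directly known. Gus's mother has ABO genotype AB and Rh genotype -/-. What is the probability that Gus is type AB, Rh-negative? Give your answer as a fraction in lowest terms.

1/32

Gus's father's ABO genotype from OO × BO: 1/2 BO, 1/2 OO.
Crossing each possibility with the mother AB and summing P(type AB): 1/2·1/4 + 1/2·0 = 1/8.
Similarly for Rh via the father's Rh distribution: P(Rh-) = 1/4.
Independent loci: 1/8 × 1/4 = 1/32.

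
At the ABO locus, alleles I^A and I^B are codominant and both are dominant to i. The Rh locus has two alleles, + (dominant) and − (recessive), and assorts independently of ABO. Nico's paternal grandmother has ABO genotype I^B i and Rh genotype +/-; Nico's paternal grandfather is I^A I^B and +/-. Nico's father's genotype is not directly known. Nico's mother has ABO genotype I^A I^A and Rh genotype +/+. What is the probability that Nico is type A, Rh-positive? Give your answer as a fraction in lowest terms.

Nico's father's ABO genotype from I^B i × I^A I^B: 1/4 I^A I^B, 1/4 I^A i, 1/4 I^B I^B, 1/4 I^B i.
Crossing each possibility with the mother I^A I^A and summing P(type A): 1/4·1/2 + 1/4·1 + 1/4·0 + 1/4·1/2 = 1/2.
Similarly for Rh via the father's Rh distribution: P(Rh+) = 1.
Independent loci: 1/2 × 1 = 1/2.

1/2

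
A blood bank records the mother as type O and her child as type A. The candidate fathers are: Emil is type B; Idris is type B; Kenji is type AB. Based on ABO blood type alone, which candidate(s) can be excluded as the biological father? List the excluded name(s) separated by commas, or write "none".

A candidate is excluded only if no genotype consistent with his phenotype could produce a type A child with a type O mother.
Emil (type B): no genotype consistent with that phenotype can produce a type-A child with a type-O mother.
Idris (type B): no genotype consistent with that phenotype can produce a type-A child with a type-O mother.

Emil, Idris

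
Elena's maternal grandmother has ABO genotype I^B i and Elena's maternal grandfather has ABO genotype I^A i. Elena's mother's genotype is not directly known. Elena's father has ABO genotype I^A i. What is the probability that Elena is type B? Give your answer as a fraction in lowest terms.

Elena's mother's ABO genotype from I^B i × I^A i: 1/4 I^A I^B, 1/4 I^A i, 1/4 I^B i, 1/4 i i.
Crossing each possibility with the father I^A i and summing P(type B): 1/4·1/4 + 1/4·0 + 1/4·1/4 + 1/4·0 = 1/8.

1/8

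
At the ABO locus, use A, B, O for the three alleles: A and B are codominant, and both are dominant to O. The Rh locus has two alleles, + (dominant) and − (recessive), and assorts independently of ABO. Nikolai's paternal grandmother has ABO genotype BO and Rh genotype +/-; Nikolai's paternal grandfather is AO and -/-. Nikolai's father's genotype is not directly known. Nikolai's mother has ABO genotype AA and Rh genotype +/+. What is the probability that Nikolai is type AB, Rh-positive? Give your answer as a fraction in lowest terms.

Nikolai's father's ABO genotype from BO × AO: 1/4 AB, 1/4 AO, 1/4 BO, 1/4 OO.
Crossing each possibility with the mother AA and summing P(type AB): 1/4·1/2 + 1/4·0 + 1/4·1/2 + 1/4·0 = 1/4.
Similarly for Rh via the father's Rh distribution: P(Rh+) = 1.
Independent loci: 1/4 × 1 = 1/4.

1/4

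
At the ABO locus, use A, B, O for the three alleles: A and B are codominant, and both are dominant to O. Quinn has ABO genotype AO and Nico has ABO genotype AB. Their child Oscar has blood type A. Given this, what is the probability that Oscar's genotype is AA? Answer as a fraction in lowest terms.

Cross AO × AB → 1/4 AA, 1/4 AB, 1/4 AO, 1/4 BO.
Type-A genotypes among offspring: AA (1/4), AO (1/4); total 1/2.
P(AA | type A) = (1/4) / (1/2) = 1/2.

1/2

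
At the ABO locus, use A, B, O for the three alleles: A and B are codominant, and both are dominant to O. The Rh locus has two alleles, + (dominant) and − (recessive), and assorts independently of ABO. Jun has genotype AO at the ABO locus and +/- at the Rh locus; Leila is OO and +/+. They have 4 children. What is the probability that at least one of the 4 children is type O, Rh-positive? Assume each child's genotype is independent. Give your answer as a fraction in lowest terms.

ABO cross AO × OO → 1/2 O, 1/2 A.
Rh cross +/- × +/+ → 1 Rh+; so P(type O, Rh-positive) = 1/2 × 1 = 1/2 per child.
P(none) = (1/2)^4 = 1/16; P(at least one) = 1 − 1/16 = 15/16.

15/16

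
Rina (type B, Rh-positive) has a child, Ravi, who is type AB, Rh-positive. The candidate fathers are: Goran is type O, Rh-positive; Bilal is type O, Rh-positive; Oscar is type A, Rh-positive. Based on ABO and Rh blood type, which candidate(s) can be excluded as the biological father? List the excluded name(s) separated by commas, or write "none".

A candidate is excluded only if no genotype consistent with his phenotype could produce a type AB, Rh-positive child with a type B, Rh-positive mother.
Goran (type O, Rh+): no genotype consistent with that phenotype can produce a type-AB Rh+ child with a type-B mother.
Bilal (type O, Rh+): no genotype consistent with that phenotype can produce a type-AB Rh+ child with a type-B mother.

Goran, Bilal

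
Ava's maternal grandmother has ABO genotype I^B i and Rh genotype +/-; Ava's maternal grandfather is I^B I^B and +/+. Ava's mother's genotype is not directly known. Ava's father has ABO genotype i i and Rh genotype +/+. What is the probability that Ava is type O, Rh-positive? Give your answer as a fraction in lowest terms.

Ava's mother's ABO genotype from I^B i × I^B I^B: 1/2 I^B I^B, 1/2 I^B i.
Crossing each possibility with the father i i and summing P(type O): 1/2·0 + 1/2·1/2 = 1/4.
Similarly for Rh via the mother's Rh distribution: P(Rh+) = 1.
Independent loci: 1/4 × 1 = 1/4.

1/4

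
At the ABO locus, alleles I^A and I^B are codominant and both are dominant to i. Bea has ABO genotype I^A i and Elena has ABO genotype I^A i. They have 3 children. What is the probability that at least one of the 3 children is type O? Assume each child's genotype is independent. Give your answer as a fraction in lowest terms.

ABO cross I^A i × I^A i → 1/4 O, 3/4 A.
So P(type O) = 1/4 per child.
P(none) = (3/4)^3 = 27/64; P(at least one) = 1 − 27/64 = 37/64.

37/64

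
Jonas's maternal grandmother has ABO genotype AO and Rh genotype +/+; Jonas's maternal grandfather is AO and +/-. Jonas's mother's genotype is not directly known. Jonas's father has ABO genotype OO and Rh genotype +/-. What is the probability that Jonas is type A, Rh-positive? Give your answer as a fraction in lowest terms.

7/16

Jonas's mother's ABO genotype from AO × AO: 1/4 AA, 1/2 AO, 1/4 OO.
Crossing each possibility with the father OO and summing P(type A): 1/4·1 + 1/2·1/2 + 1/4·0 = 1/2.
Similarly for Rh via the mother's Rh distribution: P(Rh+) = 7/8.
Independent loci: 1/2 × 7/8 = 7/16.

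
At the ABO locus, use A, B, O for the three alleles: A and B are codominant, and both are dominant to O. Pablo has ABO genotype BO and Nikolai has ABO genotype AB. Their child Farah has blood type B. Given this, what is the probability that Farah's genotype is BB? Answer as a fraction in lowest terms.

Cross BO × AB → 1/4 AB, 1/4 AO, 1/4 BB, 1/4 BO.
Type-B genotypes among offspring: BB (1/4), BO (1/4); total 1/2.
P(BB | type B) = (1/4) / (1/2) = 1/2.

1/2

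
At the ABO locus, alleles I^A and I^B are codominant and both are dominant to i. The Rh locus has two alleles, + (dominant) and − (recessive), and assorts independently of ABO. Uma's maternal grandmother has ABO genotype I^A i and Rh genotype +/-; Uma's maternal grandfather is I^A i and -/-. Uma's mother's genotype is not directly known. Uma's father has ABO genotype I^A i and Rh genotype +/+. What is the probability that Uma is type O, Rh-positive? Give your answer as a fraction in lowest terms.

Uma's mother's ABO genotype from I^A i × I^A i: 1/4 I^A I^A, 1/2 I^A i, 1/4 i i.
Crossing each possibility with the father I^A i and summing P(type O): 1/4·0 + 1/2·1/4 + 1/4·1/2 = 1/4.
Similarly for Rh via the mother's Rh distribution: P(Rh+) = 1.
Independent loci: 1/4 × 1 = 1/4.

1/4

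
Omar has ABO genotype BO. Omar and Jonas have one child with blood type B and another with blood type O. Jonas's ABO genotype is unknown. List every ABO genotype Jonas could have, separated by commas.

For each candidate genotype of Jonas, check whether crossing it with BO can produce every observed child phenotype.
  AA → possible child types {A, AB} ✗
  AB → possible child types {A, B, AB} ✗
  AO → possible child types {O, A, B, AB} ✓
  BB → possible child types {B} ✗
  BO → possible child types {O, B} ✓
  OO → possible child types {O, B} ✓

AO, BO, OO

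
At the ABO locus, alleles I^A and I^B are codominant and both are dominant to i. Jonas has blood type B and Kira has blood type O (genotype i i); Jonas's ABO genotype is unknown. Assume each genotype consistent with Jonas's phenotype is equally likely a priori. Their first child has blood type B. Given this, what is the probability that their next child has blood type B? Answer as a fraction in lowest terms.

5/6

Possible genotypes: Jonas ∈ {I^B I^B, I^B i}; Kira ∈ {i i}.
Weight each parental genotype pair by prior × P(type-B child):
  I^B I^B × i i: posterior weight 2/3; P(next child type B) = 1.
  I^B i × i i: posterior weight 1/3; P(next child type B) = 1/2.
Weighted sum = 5/6.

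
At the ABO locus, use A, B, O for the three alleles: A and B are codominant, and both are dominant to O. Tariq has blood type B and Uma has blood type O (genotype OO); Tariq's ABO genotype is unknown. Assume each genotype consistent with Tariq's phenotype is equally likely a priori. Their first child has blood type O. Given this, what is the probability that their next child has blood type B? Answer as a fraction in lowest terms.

Possible genotypes: Tariq ∈ {BB, BO}; Uma ∈ {OO}.
Weight each parental genotype pair by prior × P(type-O child):
  BO × OO: posterior weight 1; P(next child type B) = 1/2.
Weighted sum = 1/2.

1/2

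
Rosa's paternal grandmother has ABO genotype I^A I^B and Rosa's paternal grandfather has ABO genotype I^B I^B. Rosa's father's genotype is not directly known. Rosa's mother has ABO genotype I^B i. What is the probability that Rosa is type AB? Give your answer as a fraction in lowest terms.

Rosa's father's ABO genotype from I^A I^B × I^B I^B: 1/2 I^A I^B, 1/2 I^B I^B.
Crossing each possibility with the mother I^B i and summing P(type AB): 1/2·1/4 + 1/2·0 = 1/8.

1/8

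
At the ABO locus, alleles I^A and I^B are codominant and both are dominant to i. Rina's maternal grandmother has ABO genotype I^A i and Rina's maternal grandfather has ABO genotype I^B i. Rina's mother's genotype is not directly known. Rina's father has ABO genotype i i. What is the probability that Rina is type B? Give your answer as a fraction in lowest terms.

Rina's mother's ABO genotype from I^A i × I^B i: 1/4 I^A I^B, 1/4 I^A i, 1/4 I^B i, 1/4 i i.
Crossing each possibility with the father i i and summing P(type B): 1/4·1/2 + 1/4·0 + 1/4·1/2 + 1/4·0 = 1/4.

1/4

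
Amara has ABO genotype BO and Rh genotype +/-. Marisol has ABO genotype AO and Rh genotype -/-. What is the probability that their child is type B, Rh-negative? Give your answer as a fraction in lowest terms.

ABO cross BO × AO → offspring phenotypes: 1/4 O, 1/4 A, 1/4 B, 1/4 AB.
Rh cross +/- × -/- → 1/2 Rh+, 1/2 Rh-.
Independent loci: P(type B, Rh-negative) = 1/4 × 1/2 = 1/8.

1/8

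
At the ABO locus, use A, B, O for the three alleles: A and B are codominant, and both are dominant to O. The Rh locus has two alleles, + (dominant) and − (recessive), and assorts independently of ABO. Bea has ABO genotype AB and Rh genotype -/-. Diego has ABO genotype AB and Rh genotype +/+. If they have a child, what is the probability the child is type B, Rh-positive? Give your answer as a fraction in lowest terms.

ABO cross AB × AB → offspring phenotypes: 1/4 A, 1/4 B, 1/2 AB.
Rh cross -/- × +/+ → 1 Rh+.
Independent loci: P(type B, Rh-positive) = 1/4 × 1 = 1/4.

1/4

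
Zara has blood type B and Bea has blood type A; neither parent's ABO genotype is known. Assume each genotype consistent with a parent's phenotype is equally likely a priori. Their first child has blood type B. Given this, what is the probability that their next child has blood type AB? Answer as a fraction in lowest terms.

5/12

Possible genotypes: Zara ∈ {BB, BO}; Bea ∈ {AA, AO}.
Weight each parental genotype pair by prior × P(type-B child):
  BB × AO: posterior weight 2/3; P(next child type AB) = 1/2.
  BO × AO: posterior weight 1/3; P(next child type AB) = 1/4.
Weighted sum = 5/12.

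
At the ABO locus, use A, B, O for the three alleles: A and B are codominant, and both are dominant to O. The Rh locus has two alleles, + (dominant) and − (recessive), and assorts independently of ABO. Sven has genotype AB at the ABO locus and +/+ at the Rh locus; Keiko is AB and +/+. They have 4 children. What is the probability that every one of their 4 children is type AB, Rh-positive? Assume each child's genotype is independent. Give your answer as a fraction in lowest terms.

ABO cross AB × AB → 1/4 A, 1/4 B, 1/2 AB.
Rh cross +/+ × +/+ → 1 Rh+; so P(type AB, Rh-positive) = 1/2 × 1 = 1/2 per child.
All 4 independent: (1/2)^4 = 1/16.

1/16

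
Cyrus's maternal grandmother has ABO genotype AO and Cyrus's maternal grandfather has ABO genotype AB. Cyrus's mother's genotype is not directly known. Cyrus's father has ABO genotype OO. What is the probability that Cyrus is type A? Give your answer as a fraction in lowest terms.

Cyrus's mother's ABO genotype from AO × AB: 1/4 AA, 1/4 AB, 1/4 AO, 1/4 BO.
Crossing each possibility with the father OO and summing P(type A): 1/4·1 + 1/4·1/2 + 1/4·1/2 + 1/4·0 = 1/2.

1/2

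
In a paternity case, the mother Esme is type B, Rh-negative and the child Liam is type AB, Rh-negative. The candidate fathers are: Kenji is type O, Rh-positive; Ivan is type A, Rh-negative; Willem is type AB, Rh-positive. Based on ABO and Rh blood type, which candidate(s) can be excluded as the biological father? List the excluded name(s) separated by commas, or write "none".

A candidate is excluded only if no genotype consistent with his phenotype could produce a type AB, Rh-negative child with a type B, Rh-negative mother.
Kenji (type O, Rh+): no genotype consistent with that phenotype can produce a type-AB Rh- child with a type-B mother.

Kenji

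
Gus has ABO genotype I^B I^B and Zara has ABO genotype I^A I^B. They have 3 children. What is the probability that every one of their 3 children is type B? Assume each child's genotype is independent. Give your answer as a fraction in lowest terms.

1/8

ABO cross I^B I^B × I^A I^B → 1/2 B, 1/2 AB.
So P(type B) = 1/2 per child.
All 3 independent: (1/2)^3 = 1/8.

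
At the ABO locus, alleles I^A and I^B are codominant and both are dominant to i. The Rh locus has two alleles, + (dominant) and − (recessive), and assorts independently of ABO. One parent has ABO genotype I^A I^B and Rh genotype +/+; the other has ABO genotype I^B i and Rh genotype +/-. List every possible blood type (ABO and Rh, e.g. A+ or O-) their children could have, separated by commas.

Gametes from I^A I^B × I^B i give offspring ABO genotypes I^A I^B, I^A i, I^B I^B, I^B i, i.e. phenotypes A, B, AB.
Rh cross +/+ × +/- → phenotypes Rh+.
Combining independently: A+, B+, AB+.

A+, B+, AB+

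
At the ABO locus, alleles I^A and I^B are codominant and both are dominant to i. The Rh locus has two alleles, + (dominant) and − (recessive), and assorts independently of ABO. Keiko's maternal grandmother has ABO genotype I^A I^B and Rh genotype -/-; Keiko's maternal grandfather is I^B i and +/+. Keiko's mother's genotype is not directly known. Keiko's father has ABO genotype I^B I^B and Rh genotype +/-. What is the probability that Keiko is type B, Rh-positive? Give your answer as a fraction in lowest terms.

Keiko's mother's ABO genotype from I^A I^B × I^B i: 1/4 I^A I^B, 1/4 I^A i, 1/4 I^B I^B, 1/4 I^B i.
Crossing each possibility with the father I^B I^B and summing P(type B): 1/4·1/2 + 1/4·1/2 + 1/4·1 + 1/4·1 = 3/4.
Similarly for Rh via the mother's Rh distribution: P(Rh+) = 3/4.
Independent loci: 3/4 × 3/4 = 9/16.

9/16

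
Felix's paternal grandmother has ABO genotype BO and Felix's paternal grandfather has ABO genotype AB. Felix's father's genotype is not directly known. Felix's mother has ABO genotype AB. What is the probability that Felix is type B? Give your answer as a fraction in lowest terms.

Felix's father's ABO genotype from BO × AB: 1/4 AB, 1/4 AO, 1/4 BB, 1/4 BO.
Crossing each possibility with the mother AB and summing P(type B): 1/4·1/4 + 1/4·1/4 + 1/4·1/2 + 1/4·1/2 = 3/8.

3/8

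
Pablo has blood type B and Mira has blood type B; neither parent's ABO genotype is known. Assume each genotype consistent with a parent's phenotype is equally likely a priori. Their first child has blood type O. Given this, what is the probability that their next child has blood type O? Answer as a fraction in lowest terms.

1/4

Possible genotypes: Pablo ∈ {I^B I^B, I^B i}; Mira ∈ {I^B I^B, I^B i}.
Weight each parental genotype pair by prior × P(type-O child):
  I^B i × I^B i: posterior weight 1; P(next child type O) = 1/4.
Weighted sum = 1/4.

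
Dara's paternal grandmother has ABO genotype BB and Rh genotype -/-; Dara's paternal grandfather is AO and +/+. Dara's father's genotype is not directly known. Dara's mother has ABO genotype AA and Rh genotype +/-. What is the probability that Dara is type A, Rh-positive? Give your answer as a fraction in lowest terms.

3/8

Dara's father's ABO genotype from BB × AO: 1/2 AB, 1/2 BO.
Crossing each possibility with the mother AA and summing P(type A): 1/2·1/2 + 1/2·1/2 = 1/2.
Similarly for Rh via the father's Rh distribution: P(Rh+) = 3/4.
Independent loci: 1/2 × 3/4 = 3/8.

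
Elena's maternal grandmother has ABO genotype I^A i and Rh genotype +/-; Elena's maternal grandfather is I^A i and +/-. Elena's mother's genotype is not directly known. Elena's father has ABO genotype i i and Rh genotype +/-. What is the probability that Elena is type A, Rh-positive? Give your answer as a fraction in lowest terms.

3/8

Elena's mother's ABO genotype from I^A i × I^A i: 1/4 I^A I^A, 1/2 I^A i, 1/4 i i.
Crossing each possibility with the father i i and summing P(type A): 1/4·1 + 1/2·1/2 + 1/4·0 = 1/2.
Similarly for Rh via the mother's Rh distribution: P(Rh+) = 3/4.
Independent loci: 1/2 × 3/4 = 3/8.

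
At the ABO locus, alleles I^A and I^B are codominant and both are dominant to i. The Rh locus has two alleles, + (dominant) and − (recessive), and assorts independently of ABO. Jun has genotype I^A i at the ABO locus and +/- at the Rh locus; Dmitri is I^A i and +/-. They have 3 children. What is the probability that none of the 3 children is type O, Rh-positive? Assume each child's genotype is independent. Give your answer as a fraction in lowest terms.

ABO cross I^A i × I^A i → 1/4 O, 3/4 A.
Rh cross +/- × +/- → 3/4 Rh+, 1/4 Rh-; so P(type O, Rh-positive) = 1/4 × 3/4 = 3/16 per child.
P(not type O, Rh-positive) = 13/16 for one child; (13/16)^3 = 2197/4096.

2197/4096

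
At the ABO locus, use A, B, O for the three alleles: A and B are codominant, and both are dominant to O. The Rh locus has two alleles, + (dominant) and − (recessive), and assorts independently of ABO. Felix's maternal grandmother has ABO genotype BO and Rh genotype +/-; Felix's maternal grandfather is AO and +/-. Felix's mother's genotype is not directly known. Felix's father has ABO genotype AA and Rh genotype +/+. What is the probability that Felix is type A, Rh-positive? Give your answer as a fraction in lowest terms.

3/4

Felix's mother's ABO genotype from BO × AO: 1/4 AB, 1/4 AO, 1/4 BO, 1/4 OO.
Crossing each possibility with the father AA and summing P(type A): 1/4·1/2 + 1/4·1 + 1/4·1/2 + 1/4·1 = 3/4.
Similarly for Rh via the mother's Rh distribution: P(Rh+) = 1.
Independent loci: 3/4 × 1 = 3/4.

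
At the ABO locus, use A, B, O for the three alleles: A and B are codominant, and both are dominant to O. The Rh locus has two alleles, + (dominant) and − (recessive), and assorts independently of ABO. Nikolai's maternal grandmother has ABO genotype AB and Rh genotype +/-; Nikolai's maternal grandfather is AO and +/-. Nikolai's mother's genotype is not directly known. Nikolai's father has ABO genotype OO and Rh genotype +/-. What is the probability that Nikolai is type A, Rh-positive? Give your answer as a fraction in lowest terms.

3/8

Nikolai's mother's ABO genotype from AB × AO: 1/4 AA, 1/4 AB, 1/4 AO, 1/4 BO.
Crossing each possibility with the father OO and summing P(type A): 1/4·1 + 1/4·1/2 + 1/4·1/2 + 1/4·0 = 1/2.
Similarly for Rh via the mother's Rh distribution: P(Rh+) = 3/4.
Independent loci: 1/2 × 3/4 = 3/8.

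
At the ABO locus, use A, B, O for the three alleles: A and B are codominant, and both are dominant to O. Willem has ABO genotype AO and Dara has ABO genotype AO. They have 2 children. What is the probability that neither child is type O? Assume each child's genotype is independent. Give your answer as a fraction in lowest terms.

ABO cross AO × AO → 1/4 O, 3/4 A.
So P(type O) = 1/4 per child.
P(not type O) = 3/4 for one child; (3/4)^2 = 9/16.

9/16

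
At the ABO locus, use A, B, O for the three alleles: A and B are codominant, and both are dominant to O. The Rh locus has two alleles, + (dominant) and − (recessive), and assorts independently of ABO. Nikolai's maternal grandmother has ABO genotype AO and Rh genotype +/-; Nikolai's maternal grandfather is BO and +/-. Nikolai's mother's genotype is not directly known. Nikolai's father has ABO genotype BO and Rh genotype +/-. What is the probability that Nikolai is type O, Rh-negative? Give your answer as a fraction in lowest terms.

Nikolai's mother's ABO genotype from AO × BO: 1/4 AB, 1/4 AO, 1/4 BO, 1/4 OO.
Crossing each possibility with the father BO and summing P(type O): 1/4·0 + 1/4·1/4 + 1/4·1/4 + 1/4·1/2 = 1/4.
Similarly for Rh via the mother's Rh distribution: P(Rh-) = 1/4.
Independent loci: 1/4 × 1/4 = 1/16.

1/16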